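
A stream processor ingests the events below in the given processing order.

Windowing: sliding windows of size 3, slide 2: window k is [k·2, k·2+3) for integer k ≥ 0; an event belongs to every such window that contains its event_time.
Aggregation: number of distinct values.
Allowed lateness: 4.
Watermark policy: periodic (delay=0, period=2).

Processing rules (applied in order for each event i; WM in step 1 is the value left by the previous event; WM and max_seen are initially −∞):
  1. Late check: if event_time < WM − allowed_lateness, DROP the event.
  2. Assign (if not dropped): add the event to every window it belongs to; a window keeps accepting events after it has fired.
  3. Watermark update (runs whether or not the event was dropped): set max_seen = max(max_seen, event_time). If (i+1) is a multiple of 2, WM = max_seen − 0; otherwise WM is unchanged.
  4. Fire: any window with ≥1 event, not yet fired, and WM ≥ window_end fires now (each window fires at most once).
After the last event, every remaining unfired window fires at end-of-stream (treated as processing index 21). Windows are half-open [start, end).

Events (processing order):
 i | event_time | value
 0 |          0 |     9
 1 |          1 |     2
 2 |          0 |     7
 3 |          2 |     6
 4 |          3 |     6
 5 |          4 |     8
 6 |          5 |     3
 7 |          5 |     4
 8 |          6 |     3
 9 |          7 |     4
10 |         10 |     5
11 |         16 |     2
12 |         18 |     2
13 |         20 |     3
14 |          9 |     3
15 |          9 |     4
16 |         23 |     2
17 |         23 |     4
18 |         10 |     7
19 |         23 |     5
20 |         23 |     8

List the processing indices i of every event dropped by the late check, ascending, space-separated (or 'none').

i=0 t=0 v=9: → [0,3); WM=−∞
i=1 t=1 v=2: → [0,3); WM=1
i=2 t=0 v=7: → [0,3); WM=1
i=3 t=2 v=6: → [2,5),[0,3); WM=2
i=4 t=3 v=6: → [2,5); WM=2
i=5 t=4 v=8: → [4,7),[2,5); WM=4; [0,3) fires=4
i=6 t=5 v=3: → [4,7); WM=4
i=7 t=5 v=4: → [4,7); WM=5; [2,5) fires=2
i=8 t=6 v=3: → [6,9),[4,7); WM=5
i=9 t=7 v=4: → [6,9); WM=7; [4,7) fires=3
i=10 t=10 v=5: → [10,13),[8,11); WM=7
i=11 t=16 v=2: → [16,19),[14,17); WM=16; [6,9) fires=2 [8,11) fires=1 [10,13) fires=1
i=12 t=18 v=2: → [18,21),[16,19); WM=16
i=13 t=20 v=3: → [20,23),[18,21); WM=20; [14,17) fires=1 [16,19) fires=1
i=14 t=9 v=3: DROP (t<20-4); WM=20
i=15 t=9 v=4: DROP (t<20-4); WM=20
i=16 t=23 v=2: → [22,25); WM=20
i=17 t=23 v=4: → [22,25); WM=23; [18,21) fires=2 [20,23) fires=1
i=18 t=10 v=7: DROP (t<23-4); WM=23
i=19 t=23 v=5: → [22,25); WM=23
i=20 t=23 v=8: → [22,25); WM=23

14 15 18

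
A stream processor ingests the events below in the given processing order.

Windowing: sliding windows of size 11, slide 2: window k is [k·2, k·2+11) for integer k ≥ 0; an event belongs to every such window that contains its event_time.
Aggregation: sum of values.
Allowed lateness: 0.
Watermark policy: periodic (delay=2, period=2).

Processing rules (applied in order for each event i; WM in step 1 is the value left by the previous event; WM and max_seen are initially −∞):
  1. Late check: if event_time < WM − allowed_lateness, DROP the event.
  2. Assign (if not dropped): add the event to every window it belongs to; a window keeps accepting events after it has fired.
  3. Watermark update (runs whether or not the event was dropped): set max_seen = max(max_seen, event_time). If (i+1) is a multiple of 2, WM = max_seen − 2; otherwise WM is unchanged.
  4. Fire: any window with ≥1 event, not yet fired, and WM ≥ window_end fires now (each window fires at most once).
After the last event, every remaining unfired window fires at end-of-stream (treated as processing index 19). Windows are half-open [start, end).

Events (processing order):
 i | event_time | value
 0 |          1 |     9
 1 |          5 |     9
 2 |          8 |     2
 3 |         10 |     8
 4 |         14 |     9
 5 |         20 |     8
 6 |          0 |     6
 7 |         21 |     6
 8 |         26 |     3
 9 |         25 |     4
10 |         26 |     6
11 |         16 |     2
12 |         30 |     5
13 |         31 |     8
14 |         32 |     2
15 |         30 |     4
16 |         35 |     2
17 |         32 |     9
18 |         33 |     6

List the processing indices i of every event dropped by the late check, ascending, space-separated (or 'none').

i=0 t=1 v=9: → [0,11); WM=−∞
i=1 t=5 v=9: → [4,15),[2,13),[0,11); WM=3
i=2 t=8 v=2: → [8,19),[6,17),[4,15),[2,13),[0,11); WM=3
i=3 t=10 v=8: → [10,21),[8,19),[6,17),[4,15),[2,13),[0,11); WM=8
i=4 t=14 v=9: → [14,25),[12,23),[10,21),[8,19),[6,17),[4,15); WM=8
i=5 t=20 v=8: → [20,31),[18,29),[16,27),[14,25),[12,23),[10,21); WM=18; [0,11) fires=28 [2,13) fires=19 [4,15) fires=28 [6,17) fires=19
i=6 t=0 v=6: DROP (t<18-0); WM=18
i=7 t=21 v=6: → [20,31),[18,29),[16,27),[14,25),[12,23); WM=19; [8,19) fires=19
i=8 t=26 v=3: → [26,37),[24,35),[22,33),[20,31),[18,29),[16,27); WM=19
i=9 t=25 v=4: → [24,35),[22,33),[20,31),[18,29),[16,27); WM=24; [10,21) fires=25 [12,23) fires=23
i=10 t=26 v=6: → [26,37),[24,35),[22,33),[20,31),[18,29),[16,27); WM=24
i=11 t=16 v=2: DROP (t<24-0); WM=24
i=12 t=30 v=5: → [30,41),[28,39),[26,37),[24,35),[22,33),[20,31); WM=24
i=13 t=31 v=8: → [30,41),[28,39),[26,37),[24,35),[22,33); WM=29; [14,25) fires=23 [16,27) fires=27 [18,29) fires=27
i=14 t=32 v=2: → [32,43),[30,41),[28,39),[26,37),[24,35),[22,33); WM=29
i=15 t=30 v=4: → [30,41),[28,39),[26,37),[24,35),[22,33),[20,31); WM=30
i=16 t=35 v=2: → [34,45),[32,43),[30,41),[28,39),[26,37); WM=30
i=17 t=32 v=9: → [32,43),[30,41),[28,39),[26,37),[24,35),[22,33); WM=33; [20,31) fires=36 [22,33) fires=41
i=18 t=33 v=6: → [32,43),[30,41),[28,39),[26,37),[24,35); WM=33

6 11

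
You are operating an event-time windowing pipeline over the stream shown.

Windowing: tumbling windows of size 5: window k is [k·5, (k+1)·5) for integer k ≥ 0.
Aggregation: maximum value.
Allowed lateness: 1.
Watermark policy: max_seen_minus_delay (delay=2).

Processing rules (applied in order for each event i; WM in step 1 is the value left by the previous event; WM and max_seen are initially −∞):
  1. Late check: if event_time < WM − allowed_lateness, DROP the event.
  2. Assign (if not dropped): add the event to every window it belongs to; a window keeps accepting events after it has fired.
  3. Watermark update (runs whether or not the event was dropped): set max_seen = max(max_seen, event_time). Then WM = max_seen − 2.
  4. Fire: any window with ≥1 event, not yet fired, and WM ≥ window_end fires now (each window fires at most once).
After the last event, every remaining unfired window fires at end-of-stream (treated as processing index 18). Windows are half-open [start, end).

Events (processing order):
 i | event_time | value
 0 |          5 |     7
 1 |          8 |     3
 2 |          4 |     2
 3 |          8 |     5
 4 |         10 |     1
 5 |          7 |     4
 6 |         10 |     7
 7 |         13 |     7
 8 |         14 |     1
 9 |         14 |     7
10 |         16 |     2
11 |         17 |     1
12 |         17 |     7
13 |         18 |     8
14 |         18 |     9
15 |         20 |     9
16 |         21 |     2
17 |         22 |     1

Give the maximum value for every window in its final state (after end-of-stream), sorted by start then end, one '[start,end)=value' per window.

[5,10)=7 [10,15)=7 [15,20)=9 [20,25)=9

i=0 t=5 v=7: → [5,10); WM=3
i=1 t=8 v=3: → [5,10); WM=6
i=2 t=4 v=2: DROP (t<6-1); WM=6
i=3 t=8 v=5: → [5,10); WM=6
i=4 t=10 v=1: → [10,15); WM=8
i=5 t=7 v=4: → [5,10); WM=8
i=6 t=10 v=7: → [10,15); WM=8
i=7 t=13 v=7: → [10,15); WM=11; [5,10) fires=7
i=8 t=14 v=1: → [10,15); WM=12
i=9 t=14 v=7: → [10,15); WM=12
i=10 t=16 v=2: → [15,20); WM=14
i=11 t=17 v=1: → [15,20); WM=15; [10,15) fires=7
i=12 t=17 v=7: → [15,20); WM=15
i=13 t=18 v=8: → [15,20); WM=16
i=14 t=18 v=9: → [15,20); WM=16
i=15 t=20 v=9: → [20,25); WM=18
i=16 t=21 v=2: → [20,25); WM=19
i=17 t=22 v=1: → [20,25); WM=20; [15,20) fires=9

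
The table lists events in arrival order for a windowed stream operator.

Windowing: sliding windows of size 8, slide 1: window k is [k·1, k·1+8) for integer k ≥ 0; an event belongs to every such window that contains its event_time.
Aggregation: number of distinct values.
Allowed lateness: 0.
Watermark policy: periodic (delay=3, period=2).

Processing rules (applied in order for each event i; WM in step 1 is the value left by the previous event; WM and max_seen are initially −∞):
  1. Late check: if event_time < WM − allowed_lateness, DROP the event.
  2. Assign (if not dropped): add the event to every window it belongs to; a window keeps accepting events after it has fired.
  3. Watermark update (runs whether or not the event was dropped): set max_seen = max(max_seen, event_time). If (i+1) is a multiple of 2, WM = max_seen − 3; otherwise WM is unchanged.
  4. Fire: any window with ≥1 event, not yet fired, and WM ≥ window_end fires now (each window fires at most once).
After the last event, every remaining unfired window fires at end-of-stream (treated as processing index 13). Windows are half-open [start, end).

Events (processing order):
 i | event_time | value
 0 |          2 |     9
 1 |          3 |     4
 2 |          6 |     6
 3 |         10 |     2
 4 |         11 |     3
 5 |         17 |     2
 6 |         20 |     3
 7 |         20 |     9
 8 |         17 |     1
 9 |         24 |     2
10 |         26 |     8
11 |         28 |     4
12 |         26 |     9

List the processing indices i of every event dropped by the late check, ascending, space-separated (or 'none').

none

i=0 t=2 v=9: → [2,10),[1,9),[0,8); WM=−∞
i=1 t=3 v=4: → [3,11),[2,10),[1,9),[0,8); WM=0
i=2 t=6 v=6: → [6,14),[5,13),[4,12),[3,11),[2,10),[1,9),[0,8); WM=0
i=3 t=10 v=2: → [10,18),[9,17),[8,16),[7,15),[6,14),[5,13),[4,12),[3,11); WM=7
i=4 t=11 v=3: → [11,19),[10,18),[9,17),[8,16),[7,15),[6,14),[5,13),[4,12); WM=7
i=5 t=17 v=2: → [17,25),[16,24),[15,23),[14,22),[13,21),[12,20),[11,19),[10,18); WM=14; [0,8) fires=3 [1,9) fires=3 [2,10) fires=3 [3,11) fires=3 [4,12) fires=3 [5,13) fires=3 [6,14) fires=3
i=6 t=20 v=3: → [20,28),[19,27),[18,26),[17,25),[16,24),[15,23),[14,22),[13,21); WM=14
i=7 t=20 v=9: → [20,28),[19,27),[18,26),[17,25),[16,24),[15,23),[14,22),[13,21); WM=17; [7,15) fires=2 [8,16) fires=2 [9,17) fires=2
i=8 t=17 v=1: → [17,25),[16,24),[15,23),[14,22),[13,21),[12,20),[11,19),[10,18); WM=17
i=9 t=24 v=2: → [24,32),[23,31),[22,30),[21,29),[20,28),[19,27),[18,26),[17,25); WM=21; [10,18) fires=3 [11,19) fires=3 [12,20) fires=2 [13,21) fires=4
i=10 t=26 v=8: → [26,34),[25,33),[24,32),[23,31),[22,30),[21,29),[20,28),[19,27); WM=21
i=11 t=28 v=4: → [28,36),[27,35),[26,34),[25,33),[24,32),[23,31),[22,30),[21,29); WM=25; [14,22) fires=4 [15,23) fires=4 [16,24) fires=4 [17,25) fires=4
i=12 t=26 v=9: → [26,34),[25,33),[24,32),[23,31),[22,30),[21,29),[20,28),[19,27); WM=25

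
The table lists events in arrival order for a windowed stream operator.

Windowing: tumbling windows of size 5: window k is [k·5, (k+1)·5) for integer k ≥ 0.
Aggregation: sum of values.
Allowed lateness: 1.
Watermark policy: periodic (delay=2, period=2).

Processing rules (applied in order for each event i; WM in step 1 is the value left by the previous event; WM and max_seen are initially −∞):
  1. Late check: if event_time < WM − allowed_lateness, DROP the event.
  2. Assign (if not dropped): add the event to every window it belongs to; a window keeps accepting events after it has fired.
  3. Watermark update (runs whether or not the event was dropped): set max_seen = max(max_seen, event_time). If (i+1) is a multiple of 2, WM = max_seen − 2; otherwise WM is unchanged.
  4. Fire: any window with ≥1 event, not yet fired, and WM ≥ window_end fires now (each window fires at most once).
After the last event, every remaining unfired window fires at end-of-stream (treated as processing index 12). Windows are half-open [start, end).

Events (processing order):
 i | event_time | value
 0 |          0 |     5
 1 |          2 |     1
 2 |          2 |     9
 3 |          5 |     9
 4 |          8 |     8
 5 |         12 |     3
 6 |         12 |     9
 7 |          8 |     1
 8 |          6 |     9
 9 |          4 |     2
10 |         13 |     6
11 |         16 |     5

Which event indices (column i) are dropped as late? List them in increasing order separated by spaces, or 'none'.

i=0 t=0 v=5: → [0,5); WM=−∞
i=1 t=2 v=1: → [0,5); WM=0
i=2 t=2 v=9: → [0,5); WM=0
i=3 t=5 v=9: → [5,10); WM=3
i=4 t=8 v=8: → [5,10); WM=3
i=5 t=12 v=3: → [10,15); WM=10; [0,5) fires=15 [5,10) fires=17
i=6 t=12 v=9: → [10,15); WM=10
i=7 t=8 v=1: DROP (t<10-1); WM=10
i=8 t=6 v=9: DROP (t<10-1); WM=10
i=9 t=4 v=2: DROP (t<10-1); WM=10
i=10 t=13 v=6: → [10,15); WM=10
i=11 t=16 v=5: → [15,20); WM=14

7 8 9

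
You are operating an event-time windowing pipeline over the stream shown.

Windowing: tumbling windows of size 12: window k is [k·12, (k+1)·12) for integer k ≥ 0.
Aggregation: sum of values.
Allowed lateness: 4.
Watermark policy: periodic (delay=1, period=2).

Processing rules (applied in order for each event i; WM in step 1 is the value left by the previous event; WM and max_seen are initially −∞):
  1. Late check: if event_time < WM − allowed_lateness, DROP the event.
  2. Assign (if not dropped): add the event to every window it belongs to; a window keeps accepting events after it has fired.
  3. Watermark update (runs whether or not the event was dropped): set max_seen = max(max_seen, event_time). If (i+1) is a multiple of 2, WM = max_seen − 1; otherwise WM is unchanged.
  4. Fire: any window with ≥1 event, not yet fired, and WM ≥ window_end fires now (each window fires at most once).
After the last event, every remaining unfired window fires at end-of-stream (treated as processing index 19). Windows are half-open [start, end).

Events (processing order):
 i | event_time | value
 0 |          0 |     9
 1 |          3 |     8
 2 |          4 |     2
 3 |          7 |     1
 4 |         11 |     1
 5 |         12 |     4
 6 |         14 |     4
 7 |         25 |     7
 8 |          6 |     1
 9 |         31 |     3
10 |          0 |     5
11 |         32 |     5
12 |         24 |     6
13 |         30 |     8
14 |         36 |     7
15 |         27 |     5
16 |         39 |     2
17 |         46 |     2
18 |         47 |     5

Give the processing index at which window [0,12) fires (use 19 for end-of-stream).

7

i=0 t=0 v=9: → [0,12); WM=−∞
i=1 t=3 v=8: → [0,12); WM=2
i=2 t=4 v=2: → [0,12); WM=2
i=3 t=7 v=1: → [0,12); WM=6
i=4 t=11 v=1: → [0,12); WM=6
i=5 t=12 v=4: → [12,24); WM=11
i=6 t=14 v=4: → [12,24); WM=11
i=7 t=25 v=7: → [24,36); WM=24; [0,12) fires=21 [12,24) fires=8
i=8 t=6 v=1: DROP (t<24-4); WM=24
i=9 t=31 v=3: → [24,36); WM=30
i=10 t=0 v=5: DROP (t<30-4); WM=30
i=11 t=32 v=5: → [24,36); WM=31
i=12 t=24 v=6: DROP (t<31-4); WM=31
i=13 t=30 v=8: → [24,36); WM=31
i=14 t=36 v=7: → [36,48); WM=31
i=15 t=27 v=5: → [24,36); WM=35
i=16 t=39 v=2: → [36,48); WM=35
i=17 t=46 v=2: → [36,48); WM=45; [24,36) fires=28
i=18 t=47 v=5: → [36,48); WM=45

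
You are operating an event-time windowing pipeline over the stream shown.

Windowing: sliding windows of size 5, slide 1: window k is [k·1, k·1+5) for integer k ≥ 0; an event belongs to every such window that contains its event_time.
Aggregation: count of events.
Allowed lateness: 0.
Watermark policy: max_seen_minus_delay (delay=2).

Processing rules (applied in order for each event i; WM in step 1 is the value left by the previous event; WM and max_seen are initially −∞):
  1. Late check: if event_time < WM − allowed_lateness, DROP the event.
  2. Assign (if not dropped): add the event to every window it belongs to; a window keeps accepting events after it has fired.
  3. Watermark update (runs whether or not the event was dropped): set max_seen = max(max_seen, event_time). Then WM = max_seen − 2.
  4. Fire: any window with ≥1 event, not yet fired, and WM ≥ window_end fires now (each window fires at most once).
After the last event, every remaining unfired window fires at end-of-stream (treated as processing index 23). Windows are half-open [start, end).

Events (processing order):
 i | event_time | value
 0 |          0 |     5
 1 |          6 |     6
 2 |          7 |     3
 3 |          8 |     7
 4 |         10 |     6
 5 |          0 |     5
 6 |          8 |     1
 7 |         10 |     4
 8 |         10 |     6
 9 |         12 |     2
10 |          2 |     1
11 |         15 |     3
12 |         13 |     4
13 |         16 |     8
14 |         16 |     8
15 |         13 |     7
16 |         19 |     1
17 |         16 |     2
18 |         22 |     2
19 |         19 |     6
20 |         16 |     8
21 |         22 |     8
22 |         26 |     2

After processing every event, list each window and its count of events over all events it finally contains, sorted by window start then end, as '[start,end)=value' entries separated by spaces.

i=0 t=0 v=5: → [0,5); WM=-2
i=1 t=6 v=6: → [6,11),[5,10),[4,9),[3,8),[2,7); WM=4
i=2 t=7 v=3: → [7,12),[6,11),[5,10),[4,9),[3,8); WM=5; [0,5) fires=1
i=3 t=8 v=7: → [8,13),[7,12),[6,11),[5,10),[4,9); WM=6
i=4 t=10 v=6: → [10,15),[9,14),[8,13),[7,12),[6,11); WM=8; [2,7) fires=1 [3,8) fires=2
i=5 t=0 v=5: DROP (t<8-0); WM=8
i=6 t=8 v=1: → [8,13),[7,12),[6,11),[5,10),[4,9); WM=8
i=7 t=10 v=4: → [10,15),[9,14),[8,13),[7,12),[6,11); WM=8
i=8 t=10 v=6: → [10,15),[9,14),[8,13),[7,12),[6,11); WM=8
i=9 t=12 v=2: → [12,17),[11,16),[10,15),[9,14),[8,13); WM=10; [4,9) fires=4 [5,10) fires=4
i=10 t=2 v=1: DROP (t<10-0); WM=10
i=11 t=15 v=3: → [15,20),[14,19),[13,18),[12,17),[11,16); WM=13; [6,11) fires=7 [7,12) fires=6 [8,13) fires=6
i=12 t=13 v=4: → [13,18),[12,17),[11,16),[10,15),[9,14); WM=13
i=13 t=16 v=8: → [16,21),[15,20),[14,19),[13,18),[12,17); WM=14; [9,14) fires=5
i=14 t=16 v=8: → [16,21),[15,20),[14,19),[13,18),[12,17); WM=14
i=15 t=13 v=7: DROP (t<14-0); WM=14
i=16 t=19 v=1: → [19,24),[18,23),[17,22),[16,21),[15,20); WM=17; [10,15) fires=5 [11,16) fires=3 [12,17) fires=5
i=17 t=16 v=2: DROP (t<17-0); WM=17
i=18 t=22 v=2: → [22,27),[21,26),[20,25),[19,24),[18,23); WM=20; [13,18) fires=4 [14,19) fires=3 [15,20) fires=4
i=19 t=19 v=6: DROP (t<20-0); WM=20
i=20 t=16 v=8: DROP (t<20-0); WM=20
i=21 t=22 v=8: → [22,27),[21,26),[20,25),[19,24),[18,23); WM=20
i=22 t=26 v=2: → [26,31),[25,30),[24,29),[23,28),[22,27); WM=24; [16,21) fires=3 [17,22) fires=1 [18,23) fires=3 [19,24) fires=3

[0,5)=1 [2,7)=1 [3,8)=2 [4,9)=4 [5,10)=4 [6,11)=7 [7,12)=6 [8,13)=6 [9,14)=5 [10,15)=5 [11,16)=3 [12,17)=5 [13,18)=4 [14,19)=3 [15,20)=4 [16,21)=3 [17,22)=1 [18,23)=3 [19,24)=3 [20,25)=2 [21,26)=2 [22,27)=3 [23,28)=1 [24,29)=1 [25,30)=1 [26,31)=1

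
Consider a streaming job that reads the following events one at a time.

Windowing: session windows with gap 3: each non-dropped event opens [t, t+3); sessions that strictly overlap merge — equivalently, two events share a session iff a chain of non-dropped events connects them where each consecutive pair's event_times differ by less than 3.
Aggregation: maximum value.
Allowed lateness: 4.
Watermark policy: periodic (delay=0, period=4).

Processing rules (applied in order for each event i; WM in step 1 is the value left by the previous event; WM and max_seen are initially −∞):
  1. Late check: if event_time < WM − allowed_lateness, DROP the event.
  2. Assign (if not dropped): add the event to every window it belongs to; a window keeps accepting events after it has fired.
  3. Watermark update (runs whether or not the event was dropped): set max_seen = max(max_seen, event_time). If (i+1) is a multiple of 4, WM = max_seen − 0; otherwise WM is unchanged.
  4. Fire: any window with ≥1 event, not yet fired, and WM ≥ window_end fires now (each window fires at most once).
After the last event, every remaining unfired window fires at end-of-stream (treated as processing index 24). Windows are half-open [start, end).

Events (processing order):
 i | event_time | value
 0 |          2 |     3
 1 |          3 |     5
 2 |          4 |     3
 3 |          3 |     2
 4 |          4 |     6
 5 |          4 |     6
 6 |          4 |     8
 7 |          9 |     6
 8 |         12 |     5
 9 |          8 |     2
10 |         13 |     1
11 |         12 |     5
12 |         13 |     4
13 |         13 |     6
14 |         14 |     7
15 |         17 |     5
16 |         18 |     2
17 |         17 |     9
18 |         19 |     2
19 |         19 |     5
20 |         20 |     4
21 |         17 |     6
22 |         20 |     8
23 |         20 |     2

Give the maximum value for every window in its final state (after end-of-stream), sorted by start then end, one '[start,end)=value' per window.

[2,7)=8 [8,12)=6 [12,17)=7 [17,23)=9

i=0 t=2 v=3: → [2,5); WM=−∞
i=1 t=3 v=5: → [2,6); WM=−∞
i=2 t=4 v=3: → [2,7); WM=−∞
i=3 t=3 v=2: → [2,7); WM=4
i=4 t=4 v=6: → [2,7); WM=4
i=5 t=4 v=6: → [2,7); WM=4
i=6 t=4 v=8: → [2,7); WM=4
i=7 t=9 v=6: → [9,12); WM=9
i=8 t=12 v=5: → [12,15); WM=9
i=9 t=8 v=2: → [8,12); WM=9
i=10 t=13 v=1: → [12,16); WM=9
i=11 t=12 v=5: → [12,16); WM=13
i=12 t=13 v=4: → [12,16); WM=13
i=13 t=13 v=6: → [12,16); WM=13
i=14 t=14 v=7: → [12,17); WM=13
i=15 t=17 v=5: → [17,20); WM=17
i=16 t=18 v=2: → [17,21); WM=17
i=17 t=17 v=9: → [17,21); WM=17
i=18 t=19 v=2: → [17,22); WM=17
i=19 t=19 v=5: → [17,22); WM=19
i=20 t=20 v=4: → [17,23); WM=19
i=21 t=17 v=6: → [17,23); WM=19
i=22 t=20 v=8: → [17,23); WM=19
i=23 t=20 v=2: → [17,23); WM=20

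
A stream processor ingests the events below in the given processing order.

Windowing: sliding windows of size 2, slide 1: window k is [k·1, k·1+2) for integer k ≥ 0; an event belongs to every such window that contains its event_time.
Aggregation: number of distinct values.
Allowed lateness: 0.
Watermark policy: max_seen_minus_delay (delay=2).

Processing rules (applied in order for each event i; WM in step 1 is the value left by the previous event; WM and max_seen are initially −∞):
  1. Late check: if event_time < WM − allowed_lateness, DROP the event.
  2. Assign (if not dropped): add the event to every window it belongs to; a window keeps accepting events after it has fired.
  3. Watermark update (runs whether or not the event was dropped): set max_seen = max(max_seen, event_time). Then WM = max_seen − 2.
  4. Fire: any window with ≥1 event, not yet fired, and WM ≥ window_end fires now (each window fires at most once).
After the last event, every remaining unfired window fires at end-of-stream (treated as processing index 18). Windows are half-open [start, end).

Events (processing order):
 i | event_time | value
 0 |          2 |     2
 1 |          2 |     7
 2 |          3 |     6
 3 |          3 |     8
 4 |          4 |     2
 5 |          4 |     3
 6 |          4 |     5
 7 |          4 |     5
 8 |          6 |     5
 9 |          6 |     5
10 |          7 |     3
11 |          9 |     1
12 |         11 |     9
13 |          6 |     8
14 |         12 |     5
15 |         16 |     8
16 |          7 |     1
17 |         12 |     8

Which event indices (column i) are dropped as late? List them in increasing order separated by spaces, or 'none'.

i=0 t=2 v=2: → [2,4),[1,3); WM=0
i=1 t=2 v=7: → [2,4),[1,3); WM=0
i=2 t=3 v=6: → [3,5),[2,4); WM=1
i=3 t=3 v=8: → [3,5),[2,4); WM=1
i=4 t=4 v=2: → [4,6),[3,5); WM=2
i=5 t=4 v=3: → [4,6),[3,5); WM=2
i=6 t=4 v=5: → [4,6),[3,5); WM=2
i=7 t=4 v=5: → [4,6),[3,5); WM=2
i=8 t=6 v=5: → [6,8),[5,7); WM=4; [1,3) fires=2 [2,4) fires=4
i=9 t=6 v=5: → [6,8),[5,7); WM=4
i=10 t=7 v=3: → [7,9),[6,8); WM=5; [3,5) fires=5
i=11 t=9 v=1: → [9,11),[8,10); WM=7; [4,6) fires=3 [5,7) fires=1
i=12 t=11 v=9: → [11,13),[10,12); WM=9; [6,8) fires=2 [7,9) fires=1
i=13 t=6 v=8: DROP (t<9-0); WM=9
i=14 t=12 v=5: → [12,14),[11,13); WM=10; [8,10) fires=1
i=15 t=16 v=8: → [16,18),[15,17); WM=14; [9,11) fires=1 [10,12) fires=1 [11,13) fires=2 [12,14) fires=1
i=16 t=7 v=1: DROP (t<14-0); WM=14
i=17 t=12 v=8: DROP (t<14-0); WM=14

13 16 17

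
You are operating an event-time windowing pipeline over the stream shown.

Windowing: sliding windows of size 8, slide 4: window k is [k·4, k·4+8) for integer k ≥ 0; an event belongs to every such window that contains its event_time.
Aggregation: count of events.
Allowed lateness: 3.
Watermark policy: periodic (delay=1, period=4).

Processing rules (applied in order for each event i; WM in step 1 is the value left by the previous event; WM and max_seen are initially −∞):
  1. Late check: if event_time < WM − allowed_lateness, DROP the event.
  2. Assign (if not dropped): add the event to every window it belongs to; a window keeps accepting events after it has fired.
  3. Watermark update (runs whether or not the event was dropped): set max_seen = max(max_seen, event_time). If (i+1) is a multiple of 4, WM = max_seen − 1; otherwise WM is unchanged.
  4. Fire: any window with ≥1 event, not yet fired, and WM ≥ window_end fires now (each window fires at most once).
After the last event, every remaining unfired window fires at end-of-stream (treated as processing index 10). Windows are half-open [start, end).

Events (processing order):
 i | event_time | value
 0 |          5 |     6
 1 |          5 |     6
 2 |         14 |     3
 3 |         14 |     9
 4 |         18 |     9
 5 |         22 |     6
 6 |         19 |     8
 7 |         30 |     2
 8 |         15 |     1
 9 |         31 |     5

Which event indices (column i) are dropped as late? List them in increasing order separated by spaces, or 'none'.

i=0 t=5 v=6: → [4,12),[0,8); WM=−∞
i=1 t=5 v=6: → [4,12),[0,8); WM=−∞
i=2 t=14 v=3: → [12,20),[8,16); WM=−∞
i=3 t=14 v=9: → [12,20),[8,16); WM=13; [0,8) fires=2 [4,12) fires=2
i=4 t=18 v=9: → [16,24),[12,20); WM=13
i=5 t=22 v=6: → [20,28),[16,24); WM=13
i=6 t=19 v=8: → [16,24),[12,20); WM=13
i=7 t=30 v=2: → [28,36),[24,32); WM=29; [8,16) fires=2 [12,20) fires=4 [16,24) fires=3 [20,28) fires=1
i=8 t=15 v=1: DROP (t<29-3); WM=29
i=9 t=31 v=5: → [28,36),[24,32); WM=29

8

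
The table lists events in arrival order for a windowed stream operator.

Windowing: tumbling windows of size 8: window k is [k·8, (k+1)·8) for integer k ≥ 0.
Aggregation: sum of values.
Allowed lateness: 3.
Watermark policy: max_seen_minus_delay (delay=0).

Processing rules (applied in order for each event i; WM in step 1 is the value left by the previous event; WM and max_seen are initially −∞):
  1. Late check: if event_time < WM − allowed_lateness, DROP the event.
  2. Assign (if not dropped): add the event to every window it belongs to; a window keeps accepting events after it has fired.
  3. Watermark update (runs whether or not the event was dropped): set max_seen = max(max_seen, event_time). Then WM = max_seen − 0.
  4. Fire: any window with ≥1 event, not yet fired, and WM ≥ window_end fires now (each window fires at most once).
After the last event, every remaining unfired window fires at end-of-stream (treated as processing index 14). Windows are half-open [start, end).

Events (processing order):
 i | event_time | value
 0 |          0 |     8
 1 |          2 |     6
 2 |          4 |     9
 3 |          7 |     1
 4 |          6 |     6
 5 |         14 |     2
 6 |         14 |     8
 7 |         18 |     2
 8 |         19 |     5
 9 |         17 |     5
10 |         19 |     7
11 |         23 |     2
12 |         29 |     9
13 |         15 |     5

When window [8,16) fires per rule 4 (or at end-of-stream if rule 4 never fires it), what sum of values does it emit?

i=0 t=0 v=8: → [0,8); WM=0
i=1 t=2 v=6: → [0,8); WM=2
i=2 t=4 v=9: → [0,8); WM=4
i=3 t=7 v=1: → [0,8); WM=7
i=4 t=6 v=6: → [0,8); WM=7
i=5 t=14 v=2: → [8,16); WM=14; [0,8) fires=30
i=6 t=14 v=8: → [8,16); WM=14
i=7 t=18 v=2: → [16,24); WM=18; [8,16) fires=10
i=8 t=19 v=5: → [16,24); WM=19
i=9 t=17 v=5: → [16,24); WM=19
i=10 t=19 v=7: → [16,24); WM=19
i=11 t=23 v=2: → [16,24); WM=23
i=12 t=29 v=9: → [24,32); WM=29; [16,24) fires=21
i=13 t=15 v=5: DROP (t<29-3); WM=29

10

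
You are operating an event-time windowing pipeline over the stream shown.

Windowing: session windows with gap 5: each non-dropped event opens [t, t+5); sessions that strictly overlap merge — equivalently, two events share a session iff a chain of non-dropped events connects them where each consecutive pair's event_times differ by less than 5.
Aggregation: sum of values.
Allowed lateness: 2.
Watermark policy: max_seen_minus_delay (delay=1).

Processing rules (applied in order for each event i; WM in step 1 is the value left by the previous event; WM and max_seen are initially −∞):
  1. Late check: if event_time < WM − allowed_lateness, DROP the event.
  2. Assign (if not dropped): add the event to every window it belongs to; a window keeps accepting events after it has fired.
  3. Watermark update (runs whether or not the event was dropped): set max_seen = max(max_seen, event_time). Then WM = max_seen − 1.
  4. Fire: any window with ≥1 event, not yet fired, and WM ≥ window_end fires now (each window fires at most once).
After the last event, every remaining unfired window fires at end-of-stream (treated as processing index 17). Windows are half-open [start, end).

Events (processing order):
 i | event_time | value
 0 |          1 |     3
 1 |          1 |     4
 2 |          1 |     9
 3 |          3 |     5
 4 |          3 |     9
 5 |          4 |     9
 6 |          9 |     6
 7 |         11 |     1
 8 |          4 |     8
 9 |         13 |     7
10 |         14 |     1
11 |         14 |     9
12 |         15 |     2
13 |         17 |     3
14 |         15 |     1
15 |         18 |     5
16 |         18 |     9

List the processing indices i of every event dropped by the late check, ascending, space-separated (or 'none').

8

i=0 t=1 v=3: → [1,6); WM=0
i=1 t=1 v=4: → [1,6); WM=0
i=2 t=1 v=9: → [1,6); WM=0
i=3 t=3 v=5: → [1,8); WM=2
i=4 t=3 v=9: → [1,8); WM=2
i=5 t=4 v=9: → [1,9); WM=3
i=6 t=9 v=6: → [9,14); WM=8
i=7 t=11 v=1: → [9,16); WM=10
i=8 t=4 v=8: DROP (t<10-2); WM=10
i=9 t=13 v=7: → [9,18); WM=12
i=10 t=14 v=1: → [9,19); WM=13
i=11 t=14 v=9: → [9,19); WM=13
i=12 t=15 v=2: → [9,20); WM=14
i=13 t=17 v=3: → [9,22); WM=16
i=14 t=15 v=1: → [9,22); WM=16
i=15 t=18 v=5: → [9,23); WM=17
i=16 t=18 v=9: → [9,23); WM=17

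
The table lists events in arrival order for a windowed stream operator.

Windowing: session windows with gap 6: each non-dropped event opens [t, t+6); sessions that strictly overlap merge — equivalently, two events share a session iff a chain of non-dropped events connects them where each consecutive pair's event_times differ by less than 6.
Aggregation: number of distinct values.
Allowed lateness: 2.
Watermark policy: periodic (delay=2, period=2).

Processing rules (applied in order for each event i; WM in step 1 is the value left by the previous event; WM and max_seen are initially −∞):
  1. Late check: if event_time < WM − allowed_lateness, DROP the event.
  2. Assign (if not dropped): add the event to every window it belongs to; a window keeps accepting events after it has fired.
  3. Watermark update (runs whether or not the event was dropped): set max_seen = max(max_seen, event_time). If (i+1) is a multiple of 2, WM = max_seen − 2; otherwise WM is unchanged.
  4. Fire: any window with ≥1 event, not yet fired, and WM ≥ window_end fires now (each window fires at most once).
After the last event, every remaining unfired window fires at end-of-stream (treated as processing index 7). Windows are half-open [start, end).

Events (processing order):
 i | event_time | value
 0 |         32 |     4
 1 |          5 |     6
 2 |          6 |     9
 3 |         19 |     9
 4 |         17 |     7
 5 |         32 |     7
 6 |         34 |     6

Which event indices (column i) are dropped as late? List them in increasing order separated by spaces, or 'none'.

i=0 t=32 v=4: → [32,38); WM=−∞
i=1 t=5 v=6: → [5,11); WM=30
i=2 t=6 v=9: DROP (t<30-2); WM=30
i=3 t=19 v=9: DROP (t<30-2); WM=30
i=4 t=17 v=7: DROP (t<30-2); WM=30
i=5 t=32 v=7: → [32,38); WM=30
i=6 t=34 v=6: → [32,40); WM=30

2 3 4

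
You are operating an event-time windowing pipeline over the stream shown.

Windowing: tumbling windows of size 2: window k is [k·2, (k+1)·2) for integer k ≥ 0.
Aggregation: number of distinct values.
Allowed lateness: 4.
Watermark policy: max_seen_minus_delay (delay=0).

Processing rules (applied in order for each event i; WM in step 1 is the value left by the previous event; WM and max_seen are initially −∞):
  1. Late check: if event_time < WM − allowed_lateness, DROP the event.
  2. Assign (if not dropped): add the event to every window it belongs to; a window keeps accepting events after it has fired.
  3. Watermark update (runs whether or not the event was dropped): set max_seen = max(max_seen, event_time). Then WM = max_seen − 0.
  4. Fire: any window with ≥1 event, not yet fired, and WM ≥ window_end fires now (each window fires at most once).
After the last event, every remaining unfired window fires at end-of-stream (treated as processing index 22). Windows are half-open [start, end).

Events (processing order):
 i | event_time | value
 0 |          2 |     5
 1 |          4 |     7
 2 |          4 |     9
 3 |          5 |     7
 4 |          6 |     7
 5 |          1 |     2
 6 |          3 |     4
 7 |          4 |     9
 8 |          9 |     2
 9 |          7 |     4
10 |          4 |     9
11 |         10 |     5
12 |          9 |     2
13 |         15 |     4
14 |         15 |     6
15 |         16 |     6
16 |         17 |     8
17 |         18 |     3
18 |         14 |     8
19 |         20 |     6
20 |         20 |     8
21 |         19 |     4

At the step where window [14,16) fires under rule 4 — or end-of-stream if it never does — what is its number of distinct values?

i=0 t=2 v=5: → [2,4); WM=2
i=1 t=4 v=7: → [4,6); WM=4; [2,4) fires=1
i=2 t=4 v=9: → [4,6); WM=4
i=3 t=5 v=7: → [4,6); WM=5
i=4 t=6 v=7: → [6,8); WM=6; [4,6) fires=2
i=5 t=1 v=2: DROP (t<6-4); WM=6
i=6 t=3 v=4: → [2,4); WM=6
i=7 t=4 v=9: → [4,6); WM=6
i=8 t=9 v=2: → [8,10); WM=9; [6,8) fires=1
i=9 t=7 v=4: → [6,8); WM=9
i=10 t=4 v=9: DROP (t<9-4); WM=9
i=11 t=10 v=5: → [10,12); WM=10; [8,10) fires=1
i=12 t=9 v=2: → [8,10); WM=10
i=13 t=15 v=4: → [14,16); WM=15; [10,12) fires=1
i=14 t=15 v=6: → [14,16); WM=15
i=15 t=16 v=6: → [16,18); WM=16; [14,16) fires=2
i=16 t=17 v=8: → [16,18); WM=17
i=17 t=18 v=3: → [18,20); WM=18; [16,18) fires=2
i=18 t=14 v=8: → [14,16); WM=18
i=19 t=20 v=6: → [20,22); WM=20; [18,20) fires=1
i=20 t=20 v=8: → [20,22); WM=20
i=21 t=19 v=4: → [18,20); WM=20

2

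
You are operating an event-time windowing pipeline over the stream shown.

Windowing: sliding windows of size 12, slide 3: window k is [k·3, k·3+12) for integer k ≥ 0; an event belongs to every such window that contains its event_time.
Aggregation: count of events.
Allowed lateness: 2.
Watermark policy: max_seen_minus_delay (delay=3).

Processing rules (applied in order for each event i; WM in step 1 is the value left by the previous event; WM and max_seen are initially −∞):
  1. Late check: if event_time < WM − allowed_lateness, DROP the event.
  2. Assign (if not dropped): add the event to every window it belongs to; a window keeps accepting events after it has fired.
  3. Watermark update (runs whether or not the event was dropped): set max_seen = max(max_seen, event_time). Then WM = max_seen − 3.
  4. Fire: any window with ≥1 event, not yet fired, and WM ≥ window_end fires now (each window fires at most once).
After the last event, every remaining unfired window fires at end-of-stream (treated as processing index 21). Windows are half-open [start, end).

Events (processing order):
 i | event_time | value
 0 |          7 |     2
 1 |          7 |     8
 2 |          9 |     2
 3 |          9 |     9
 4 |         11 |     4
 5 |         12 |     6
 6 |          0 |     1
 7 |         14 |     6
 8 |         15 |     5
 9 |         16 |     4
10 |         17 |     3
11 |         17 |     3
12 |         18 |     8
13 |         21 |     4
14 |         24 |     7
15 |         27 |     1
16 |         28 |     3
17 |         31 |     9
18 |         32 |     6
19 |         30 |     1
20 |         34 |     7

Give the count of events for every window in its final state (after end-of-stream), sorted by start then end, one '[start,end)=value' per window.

i=0 t=7 v=2: → [6,18),[3,15),[0,12); WM=4
i=1 t=7 v=8: → [6,18),[3,15),[0,12); WM=4
i=2 t=9 v=2: → [9,21),[6,18),[3,15),[0,12); WM=6
i=3 t=9 v=9: → [9,21),[6,18),[3,15),[0,12); WM=6
i=4 t=11 v=4: → [9,21),[6,18),[3,15),[0,12); WM=8
i=5 t=12 v=6: → [12,24),[9,21),[6,18),[3,15); WM=9
i=6 t=0 v=1: DROP (t<9-2); WM=9
i=7 t=14 v=6: → [12,24),[9,21),[6,18),[3,15); WM=11
i=8 t=15 v=5: → [15,27),[12,24),[9,21),[6,18); WM=12; [0,12) fires=5
i=9 t=16 v=4: → [15,27),[12,24),[9,21),[6,18); WM=13
i=10 t=17 v=3: → [15,27),[12,24),[9,21),[6,18); WM=14
i=11 t=17 v=3: → [15,27),[12,24),[9,21),[6,18); WM=14
i=12 t=18 v=8: → [18,30),[15,27),[12,24),[9,21); WM=15; [3,15) fires=7
i=13 t=21 v=4: → [21,33),[18,30),[15,27),[12,24); WM=18; [6,18) fires=11
i=14 t=24 v=7: → [24,36),[21,33),[18,30),[15,27); WM=21; [9,21) fires=10
i=15 t=27 v=1: → [27,39),[24,36),[21,33),[18,30); WM=24; [12,24) fires=8
i=16 t=28 v=3: → [27,39),[24,36),[21,33),[18,30); WM=25
i=17 t=31 v=9: → [30,42),[27,39),[24,36),[21,33); WM=28; [15,27) fires=7
i=18 t=32 v=6: → [30,42),[27,39),[24,36),[21,33); WM=29
i=19 t=30 v=1: → [30,42),[27,39),[24,36),[21,33); WM=29
i=20 t=34 v=7: → [33,45),[30,42),[27,39),[24,36); WM=31; [18,30) fires=5

[0,12)=5 [3,15)=7 [6,18)=11 [9,21)=10 [12,24)=8 [15,27)=7 [18,30)=5 [21,33)=7 [24,36)=7 [27,39)=6 [30,42)=4 [33,45)=1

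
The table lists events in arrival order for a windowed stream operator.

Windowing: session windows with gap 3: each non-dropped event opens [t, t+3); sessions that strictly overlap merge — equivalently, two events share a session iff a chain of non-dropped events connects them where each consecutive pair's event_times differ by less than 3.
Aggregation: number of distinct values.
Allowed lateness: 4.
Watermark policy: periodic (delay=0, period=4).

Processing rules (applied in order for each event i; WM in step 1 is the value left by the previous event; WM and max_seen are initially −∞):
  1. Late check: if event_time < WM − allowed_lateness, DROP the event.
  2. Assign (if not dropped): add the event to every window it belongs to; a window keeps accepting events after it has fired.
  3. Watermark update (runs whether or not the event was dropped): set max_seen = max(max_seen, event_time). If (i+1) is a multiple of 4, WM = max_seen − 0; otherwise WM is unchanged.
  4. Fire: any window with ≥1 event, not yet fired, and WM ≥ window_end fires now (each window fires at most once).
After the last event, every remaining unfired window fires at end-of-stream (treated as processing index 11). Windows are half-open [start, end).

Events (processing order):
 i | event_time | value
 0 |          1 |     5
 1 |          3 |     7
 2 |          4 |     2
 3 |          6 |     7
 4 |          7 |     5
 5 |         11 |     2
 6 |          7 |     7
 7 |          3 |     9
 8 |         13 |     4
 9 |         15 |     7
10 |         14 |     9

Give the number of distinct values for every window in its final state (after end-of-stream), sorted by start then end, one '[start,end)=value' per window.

[1,10)=4 [11,18)=4

i=0 t=1 v=5: → [1,4); WM=−∞
i=1 t=3 v=7: → [1,6); WM=−∞
i=2 t=4 v=2: → [1,7); WM=−∞
i=3 t=6 v=7: → [1,9); WM=6
i=4 t=7 v=5: → [1,10); WM=6
i=5 t=11 v=2: → [11,14); WM=6
i=6 t=7 v=7: → [1,10); WM=6
i=7 t=3 v=9: → [1,10); WM=11
i=8 t=13 v=4: → [11,16); WM=11
i=9 t=15 v=7: → [11,18); WM=11
i=10 t=14 v=9: → [11,18); WM=11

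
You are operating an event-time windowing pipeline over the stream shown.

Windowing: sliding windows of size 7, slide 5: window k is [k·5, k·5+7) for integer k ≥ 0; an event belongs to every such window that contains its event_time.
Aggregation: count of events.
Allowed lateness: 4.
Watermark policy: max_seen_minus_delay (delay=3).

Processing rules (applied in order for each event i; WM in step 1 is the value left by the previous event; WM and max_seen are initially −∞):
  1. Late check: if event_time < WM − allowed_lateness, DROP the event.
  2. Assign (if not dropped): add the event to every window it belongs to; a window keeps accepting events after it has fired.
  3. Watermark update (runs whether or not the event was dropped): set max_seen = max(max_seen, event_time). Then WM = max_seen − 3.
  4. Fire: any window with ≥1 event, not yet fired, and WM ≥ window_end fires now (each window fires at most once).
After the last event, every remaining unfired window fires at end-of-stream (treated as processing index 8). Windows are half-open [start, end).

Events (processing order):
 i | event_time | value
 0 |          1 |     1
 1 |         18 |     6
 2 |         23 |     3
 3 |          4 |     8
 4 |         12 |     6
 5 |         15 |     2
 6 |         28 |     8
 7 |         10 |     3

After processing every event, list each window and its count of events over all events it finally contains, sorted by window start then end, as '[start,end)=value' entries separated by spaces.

i=0 t=1 v=1: → [0,7); WM=-2
i=1 t=18 v=6: → [15,22); WM=15; [0,7) fires=1
i=2 t=23 v=3: → [20,27); WM=20
i=3 t=4 v=8: DROP (t<20-4); WM=20
i=4 t=12 v=6: DROP (t<20-4); WM=20
i=5 t=15 v=2: DROP (t<20-4); WM=20
i=6 t=28 v=8: → [25,32); WM=25; [15,22) fires=1
i=7 t=10 v=3: DROP (t<25-4); WM=25

[0,7)=1 [15,22)=1 [20,27)=1 [25,32)=1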